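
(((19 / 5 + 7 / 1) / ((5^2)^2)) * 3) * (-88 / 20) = -3564 / 15625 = -0.23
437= 437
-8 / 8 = -1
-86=-86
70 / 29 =2.41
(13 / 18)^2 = 169 / 324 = 0.52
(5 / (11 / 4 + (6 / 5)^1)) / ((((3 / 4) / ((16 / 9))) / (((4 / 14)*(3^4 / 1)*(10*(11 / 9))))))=848.70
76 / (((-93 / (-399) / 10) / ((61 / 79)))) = 6165880 / 2449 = 2517.71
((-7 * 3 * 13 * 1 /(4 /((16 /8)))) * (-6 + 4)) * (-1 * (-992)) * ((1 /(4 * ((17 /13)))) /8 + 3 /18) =877331 /17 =51607.71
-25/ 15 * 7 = -35/ 3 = -11.67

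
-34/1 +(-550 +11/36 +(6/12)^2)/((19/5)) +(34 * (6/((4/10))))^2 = 44446561/171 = 259921.41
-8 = -8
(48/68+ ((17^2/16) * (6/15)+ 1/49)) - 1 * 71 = -2100783/33320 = -63.05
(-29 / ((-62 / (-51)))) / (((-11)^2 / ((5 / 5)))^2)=-1479 / 907742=-0.00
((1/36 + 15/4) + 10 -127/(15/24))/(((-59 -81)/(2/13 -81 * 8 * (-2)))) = 1436294/819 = 1753.72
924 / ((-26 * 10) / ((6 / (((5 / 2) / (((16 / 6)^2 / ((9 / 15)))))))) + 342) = 19712 / 7101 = 2.78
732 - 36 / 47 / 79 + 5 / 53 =144066205 / 196789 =732.08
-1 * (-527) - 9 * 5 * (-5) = 752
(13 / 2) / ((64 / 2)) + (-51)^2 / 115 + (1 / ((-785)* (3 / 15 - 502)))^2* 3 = 26061769998099751 / 1142032443547840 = 22.82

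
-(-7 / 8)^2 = -49 / 64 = -0.77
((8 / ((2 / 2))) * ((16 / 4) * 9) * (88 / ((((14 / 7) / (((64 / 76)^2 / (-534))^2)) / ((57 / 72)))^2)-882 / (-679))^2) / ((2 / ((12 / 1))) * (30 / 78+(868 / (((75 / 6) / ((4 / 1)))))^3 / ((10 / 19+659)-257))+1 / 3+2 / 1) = 228402400885349640874886142789852187993388300000000 / 4171492499538544244418744999098872718847938225801703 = 0.05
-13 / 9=-1.44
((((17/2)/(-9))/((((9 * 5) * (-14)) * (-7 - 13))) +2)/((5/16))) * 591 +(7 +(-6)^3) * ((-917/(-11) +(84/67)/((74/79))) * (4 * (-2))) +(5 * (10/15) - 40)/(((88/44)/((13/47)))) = 400228316705188/2752619625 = 145399.06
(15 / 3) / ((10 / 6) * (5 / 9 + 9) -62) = -135 / 1244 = -0.11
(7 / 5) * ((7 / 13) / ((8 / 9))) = 441 / 520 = 0.85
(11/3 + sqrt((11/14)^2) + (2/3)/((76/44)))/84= 429/7448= 0.06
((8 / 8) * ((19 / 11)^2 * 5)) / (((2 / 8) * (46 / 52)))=187720 / 2783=67.45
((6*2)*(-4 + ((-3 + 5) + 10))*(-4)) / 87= -128 / 29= -4.41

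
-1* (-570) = 570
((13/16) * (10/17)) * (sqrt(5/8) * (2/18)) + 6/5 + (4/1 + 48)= 53.24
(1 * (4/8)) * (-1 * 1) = -1/2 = -0.50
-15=-15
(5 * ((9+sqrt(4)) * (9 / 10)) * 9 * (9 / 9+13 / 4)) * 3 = 45441 / 8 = 5680.12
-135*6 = -810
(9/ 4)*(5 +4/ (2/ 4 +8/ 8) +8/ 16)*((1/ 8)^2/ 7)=21/ 512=0.04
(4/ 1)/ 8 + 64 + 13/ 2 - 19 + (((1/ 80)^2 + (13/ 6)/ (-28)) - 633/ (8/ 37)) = -386494379/ 134400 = -2875.70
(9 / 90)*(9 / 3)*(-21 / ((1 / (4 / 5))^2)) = -504 / 125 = -4.03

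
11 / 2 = 5.50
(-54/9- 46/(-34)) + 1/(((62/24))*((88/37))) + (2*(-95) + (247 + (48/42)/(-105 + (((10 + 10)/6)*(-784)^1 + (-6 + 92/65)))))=2263008428221/43092382102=52.52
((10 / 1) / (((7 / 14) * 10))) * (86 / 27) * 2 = 344 / 27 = 12.74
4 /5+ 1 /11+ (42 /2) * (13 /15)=210 /11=19.09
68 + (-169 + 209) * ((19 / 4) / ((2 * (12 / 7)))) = 1481 / 12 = 123.42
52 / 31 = 1.68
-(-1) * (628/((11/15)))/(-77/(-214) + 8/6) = 6047640/11957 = 505.78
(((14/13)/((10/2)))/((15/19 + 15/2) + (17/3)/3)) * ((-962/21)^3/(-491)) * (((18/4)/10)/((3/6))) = 7807045584/2093734475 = 3.73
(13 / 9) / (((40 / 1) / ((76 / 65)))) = 19 / 450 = 0.04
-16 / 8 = -2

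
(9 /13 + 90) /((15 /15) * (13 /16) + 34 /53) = 111088 /1781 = 62.37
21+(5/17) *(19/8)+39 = 8255/136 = 60.70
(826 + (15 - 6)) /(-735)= -1.14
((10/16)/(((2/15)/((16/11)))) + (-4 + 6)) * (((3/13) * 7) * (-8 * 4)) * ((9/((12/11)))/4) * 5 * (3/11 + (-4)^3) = 42838110/143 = 299567.20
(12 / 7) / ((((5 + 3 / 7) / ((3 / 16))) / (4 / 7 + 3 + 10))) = 45 / 56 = 0.80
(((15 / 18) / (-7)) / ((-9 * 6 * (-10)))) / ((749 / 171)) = -19 / 377496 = -0.00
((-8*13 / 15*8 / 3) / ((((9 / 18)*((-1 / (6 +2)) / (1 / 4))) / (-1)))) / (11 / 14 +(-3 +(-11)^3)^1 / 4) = 23296 / 104805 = 0.22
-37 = -37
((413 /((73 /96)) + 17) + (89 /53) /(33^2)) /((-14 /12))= -4719993820 /9831129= -480.11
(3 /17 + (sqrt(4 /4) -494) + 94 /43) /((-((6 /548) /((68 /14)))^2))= 610333044736 /6321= 96556406.38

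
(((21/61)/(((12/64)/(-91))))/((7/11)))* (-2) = 32032/61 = 525.11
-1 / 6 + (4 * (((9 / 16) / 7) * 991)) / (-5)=-26827 / 420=-63.87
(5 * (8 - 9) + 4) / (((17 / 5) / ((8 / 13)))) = -40 / 221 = -0.18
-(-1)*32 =32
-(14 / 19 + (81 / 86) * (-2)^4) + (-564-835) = -1155897 / 817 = -1414.81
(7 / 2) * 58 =203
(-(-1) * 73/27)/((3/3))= 73/27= 2.70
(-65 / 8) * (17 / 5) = -221 / 8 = -27.62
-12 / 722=-6 / 361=-0.02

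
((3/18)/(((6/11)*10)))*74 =407/180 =2.26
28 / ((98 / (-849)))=-1698 / 7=-242.57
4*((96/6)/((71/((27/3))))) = 576/71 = 8.11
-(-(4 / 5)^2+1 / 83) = 1303 / 2075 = 0.63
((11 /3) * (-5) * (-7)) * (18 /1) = 2310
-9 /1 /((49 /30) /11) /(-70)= 297 /343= 0.87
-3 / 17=-0.18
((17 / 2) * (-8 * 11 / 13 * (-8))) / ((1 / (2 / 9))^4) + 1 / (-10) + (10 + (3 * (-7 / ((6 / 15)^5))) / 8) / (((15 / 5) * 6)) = -2765065393 / 218350080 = -12.66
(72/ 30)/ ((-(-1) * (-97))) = -12/ 485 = -0.02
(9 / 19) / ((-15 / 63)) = -189 / 95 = -1.99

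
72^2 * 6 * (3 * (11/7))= 1026432/7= 146633.14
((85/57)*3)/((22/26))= 1105/209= 5.29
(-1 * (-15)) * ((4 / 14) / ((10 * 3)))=1 / 7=0.14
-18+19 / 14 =-233 / 14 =-16.64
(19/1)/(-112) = -19/112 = -0.17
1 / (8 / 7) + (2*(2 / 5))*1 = 67 / 40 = 1.68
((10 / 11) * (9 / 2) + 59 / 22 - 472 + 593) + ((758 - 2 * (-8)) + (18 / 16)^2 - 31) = 613915 / 704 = 872.04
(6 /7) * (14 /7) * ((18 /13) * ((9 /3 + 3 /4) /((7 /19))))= 15390 /637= 24.16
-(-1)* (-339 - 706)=-1045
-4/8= -1/2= -0.50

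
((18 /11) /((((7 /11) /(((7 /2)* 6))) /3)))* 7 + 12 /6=1136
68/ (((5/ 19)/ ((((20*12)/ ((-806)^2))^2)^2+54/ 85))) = 164.16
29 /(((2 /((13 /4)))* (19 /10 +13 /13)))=65 /4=16.25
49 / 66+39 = 2623 / 66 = 39.74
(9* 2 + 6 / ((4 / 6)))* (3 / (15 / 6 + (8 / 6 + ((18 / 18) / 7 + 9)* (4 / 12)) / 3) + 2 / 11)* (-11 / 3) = -46404 / 499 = -92.99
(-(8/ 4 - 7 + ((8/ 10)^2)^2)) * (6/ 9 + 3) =16.83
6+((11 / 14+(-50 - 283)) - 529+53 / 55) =-657773 / 770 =-854.25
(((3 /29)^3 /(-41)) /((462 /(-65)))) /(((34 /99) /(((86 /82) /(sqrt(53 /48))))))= 226395*sqrt(159) /258573812063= 0.00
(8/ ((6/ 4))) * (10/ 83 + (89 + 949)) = 1378624/ 249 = 5536.64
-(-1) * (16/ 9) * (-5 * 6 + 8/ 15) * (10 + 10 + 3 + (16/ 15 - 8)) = -1704352/ 2025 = -841.66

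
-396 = -396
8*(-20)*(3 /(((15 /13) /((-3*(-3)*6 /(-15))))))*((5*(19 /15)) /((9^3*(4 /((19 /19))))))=3952 /1215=3.25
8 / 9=0.89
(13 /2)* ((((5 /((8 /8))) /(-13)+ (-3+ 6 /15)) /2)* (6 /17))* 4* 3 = -3492 /85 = -41.08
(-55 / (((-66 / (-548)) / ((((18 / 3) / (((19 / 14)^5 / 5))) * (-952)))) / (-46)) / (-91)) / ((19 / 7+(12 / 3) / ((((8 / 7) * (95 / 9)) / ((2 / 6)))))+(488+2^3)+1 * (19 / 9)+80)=29040095153664000 / 11780945289919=2465.01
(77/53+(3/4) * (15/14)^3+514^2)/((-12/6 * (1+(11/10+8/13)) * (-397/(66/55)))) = 5993972106135/40761971824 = 147.05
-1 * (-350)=350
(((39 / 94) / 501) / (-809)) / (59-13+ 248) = -0.00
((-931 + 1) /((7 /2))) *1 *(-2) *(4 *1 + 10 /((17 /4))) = 401760 /119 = 3376.13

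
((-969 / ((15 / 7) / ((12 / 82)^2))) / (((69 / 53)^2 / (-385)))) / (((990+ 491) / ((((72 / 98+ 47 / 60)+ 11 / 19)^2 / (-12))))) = -4287595698067 / 7877423005200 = -0.54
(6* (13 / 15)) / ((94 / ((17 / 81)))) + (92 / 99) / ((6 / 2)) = 67291 / 209385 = 0.32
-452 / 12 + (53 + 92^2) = 25438 / 3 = 8479.33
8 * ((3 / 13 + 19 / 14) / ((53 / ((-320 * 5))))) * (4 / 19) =-7398400 / 91637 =-80.74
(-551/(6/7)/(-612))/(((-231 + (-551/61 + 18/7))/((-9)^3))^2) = 9.90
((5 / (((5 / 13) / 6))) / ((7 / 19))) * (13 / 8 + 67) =406809 / 28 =14528.89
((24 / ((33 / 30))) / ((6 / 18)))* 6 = 392.73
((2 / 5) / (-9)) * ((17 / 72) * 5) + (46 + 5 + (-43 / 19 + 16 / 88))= 3309023 / 67716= 48.87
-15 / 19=-0.79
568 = 568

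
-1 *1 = -1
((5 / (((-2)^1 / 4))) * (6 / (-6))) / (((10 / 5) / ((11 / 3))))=55 / 3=18.33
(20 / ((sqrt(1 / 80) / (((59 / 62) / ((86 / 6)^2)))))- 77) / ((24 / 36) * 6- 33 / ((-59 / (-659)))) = 649 / 3073- 1253160 * sqrt(5) / 1232989009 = 0.21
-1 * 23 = -23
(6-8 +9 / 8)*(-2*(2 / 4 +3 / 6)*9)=63 / 4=15.75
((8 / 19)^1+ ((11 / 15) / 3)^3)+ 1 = 2485664 / 1731375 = 1.44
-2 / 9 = -0.22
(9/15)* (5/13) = 3/13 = 0.23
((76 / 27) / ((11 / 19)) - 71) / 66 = -19643 / 19602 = -1.00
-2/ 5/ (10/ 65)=-13/ 5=-2.60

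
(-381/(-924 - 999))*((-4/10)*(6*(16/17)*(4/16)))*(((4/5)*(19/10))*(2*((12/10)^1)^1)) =-2779776/6810625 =-0.41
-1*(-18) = 18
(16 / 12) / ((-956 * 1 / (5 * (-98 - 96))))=970 / 717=1.35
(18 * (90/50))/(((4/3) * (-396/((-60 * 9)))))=729/22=33.14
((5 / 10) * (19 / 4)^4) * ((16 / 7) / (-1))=-130321 / 224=-581.79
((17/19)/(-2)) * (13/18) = -221/684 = -0.32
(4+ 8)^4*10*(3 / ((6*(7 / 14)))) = 207360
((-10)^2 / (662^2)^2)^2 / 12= 625 / 27664649924304580577472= 0.00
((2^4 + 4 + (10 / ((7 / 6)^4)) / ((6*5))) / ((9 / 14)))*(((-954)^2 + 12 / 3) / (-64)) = -1378035445 / 3087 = -446399.56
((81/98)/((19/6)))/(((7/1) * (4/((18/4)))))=2187/52136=0.04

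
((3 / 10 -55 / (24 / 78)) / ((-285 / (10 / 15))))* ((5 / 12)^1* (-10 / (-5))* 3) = 3569 / 3420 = 1.04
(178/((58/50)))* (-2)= -8900/29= -306.90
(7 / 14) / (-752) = -1 / 1504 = -0.00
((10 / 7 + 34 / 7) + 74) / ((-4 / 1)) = -281 / 14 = -20.07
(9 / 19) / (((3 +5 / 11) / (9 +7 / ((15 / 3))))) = 2574 / 1805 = 1.43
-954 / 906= -159 / 151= -1.05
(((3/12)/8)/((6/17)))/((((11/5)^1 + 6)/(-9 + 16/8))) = -595/7872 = -0.08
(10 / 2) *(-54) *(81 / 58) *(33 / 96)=-120285 / 928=-129.62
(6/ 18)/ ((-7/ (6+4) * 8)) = -5/ 84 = -0.06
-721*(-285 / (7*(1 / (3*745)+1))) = 65608425 / 2236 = 29341.87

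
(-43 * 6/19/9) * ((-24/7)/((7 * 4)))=172/931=0.18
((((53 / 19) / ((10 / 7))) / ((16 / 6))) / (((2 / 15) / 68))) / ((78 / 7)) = 33.51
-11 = -11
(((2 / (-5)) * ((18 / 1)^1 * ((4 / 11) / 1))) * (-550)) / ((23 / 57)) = 3568.70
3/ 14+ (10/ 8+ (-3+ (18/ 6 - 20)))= -519/ 28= -18.54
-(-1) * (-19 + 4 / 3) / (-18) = 53 / 54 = 0.98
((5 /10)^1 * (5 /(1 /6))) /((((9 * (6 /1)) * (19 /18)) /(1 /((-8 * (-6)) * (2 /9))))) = 15 /608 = 0.02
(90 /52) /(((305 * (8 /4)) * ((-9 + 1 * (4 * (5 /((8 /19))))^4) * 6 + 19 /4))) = 18 /193770724433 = 0.00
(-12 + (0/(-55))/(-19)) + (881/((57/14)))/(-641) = -450778/36537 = -12.34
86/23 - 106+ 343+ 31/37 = 205582/851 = 241.58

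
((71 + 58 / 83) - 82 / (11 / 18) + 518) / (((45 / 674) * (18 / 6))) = 93435946 / 41085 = 2274.21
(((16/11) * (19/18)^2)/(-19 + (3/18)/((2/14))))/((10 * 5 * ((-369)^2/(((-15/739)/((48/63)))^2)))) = -0.00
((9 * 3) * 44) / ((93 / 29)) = 11484 / 31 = 370.45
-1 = -1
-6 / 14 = -3 / 7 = -0.43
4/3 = 1.33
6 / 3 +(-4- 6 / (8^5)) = -32771 / 16384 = -2.00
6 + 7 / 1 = 13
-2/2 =-1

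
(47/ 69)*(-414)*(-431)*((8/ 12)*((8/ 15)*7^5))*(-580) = -1263785289088/ 3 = -421261763029.33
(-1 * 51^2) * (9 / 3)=-7803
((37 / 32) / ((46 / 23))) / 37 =1 / 64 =0.02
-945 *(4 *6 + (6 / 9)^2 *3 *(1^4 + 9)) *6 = -211680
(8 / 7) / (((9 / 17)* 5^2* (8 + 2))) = 68 / 7875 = 0.01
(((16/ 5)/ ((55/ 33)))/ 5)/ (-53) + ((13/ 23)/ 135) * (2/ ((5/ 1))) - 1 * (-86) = 353791832/ 4114125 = 85.99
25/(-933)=-25/933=-0.03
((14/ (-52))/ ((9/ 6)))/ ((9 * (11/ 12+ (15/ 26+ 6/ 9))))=-28/ 3033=-0.01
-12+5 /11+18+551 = 6132 /11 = 557.45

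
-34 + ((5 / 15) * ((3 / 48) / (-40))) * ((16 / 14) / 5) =-285601 / 8400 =-34.00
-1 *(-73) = 73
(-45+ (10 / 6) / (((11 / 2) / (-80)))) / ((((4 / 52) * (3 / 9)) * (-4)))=29705 / 44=675.11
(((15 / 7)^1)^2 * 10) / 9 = 250 / 49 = 5.10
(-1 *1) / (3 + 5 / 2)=-2 / 11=-0.18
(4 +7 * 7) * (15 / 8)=795 / 8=99.38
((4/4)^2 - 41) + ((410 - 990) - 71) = -691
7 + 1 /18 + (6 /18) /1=133 /18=7.39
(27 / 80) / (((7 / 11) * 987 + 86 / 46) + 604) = 759 / 2775040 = 0.00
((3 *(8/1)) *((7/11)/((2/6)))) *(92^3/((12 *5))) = 32704896/55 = 594634.47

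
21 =21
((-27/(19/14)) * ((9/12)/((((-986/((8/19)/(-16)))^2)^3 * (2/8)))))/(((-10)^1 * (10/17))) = 567/154610061621182297574130278400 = 0.00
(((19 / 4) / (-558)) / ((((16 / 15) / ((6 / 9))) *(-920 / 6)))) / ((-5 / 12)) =-19 / 228160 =-0.00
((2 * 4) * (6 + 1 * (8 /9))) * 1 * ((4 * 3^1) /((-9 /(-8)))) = 15872 /27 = 587.85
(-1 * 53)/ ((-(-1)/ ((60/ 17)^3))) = -11448000/ 4913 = -2330.14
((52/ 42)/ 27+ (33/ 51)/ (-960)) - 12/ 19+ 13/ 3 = 219589619/ 58605120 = 3.75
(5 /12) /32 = 5 /384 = 0.01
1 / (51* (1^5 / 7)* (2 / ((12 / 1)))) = 14 / 17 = 0.82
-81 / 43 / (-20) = 81 / 860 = 0.09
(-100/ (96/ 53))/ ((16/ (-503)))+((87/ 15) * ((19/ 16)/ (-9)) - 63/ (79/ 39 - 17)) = 731237381/ 420480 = 1739.05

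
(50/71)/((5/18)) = 2.54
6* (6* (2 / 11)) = 72 / 11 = 6.55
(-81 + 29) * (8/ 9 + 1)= -884/ 9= -98.22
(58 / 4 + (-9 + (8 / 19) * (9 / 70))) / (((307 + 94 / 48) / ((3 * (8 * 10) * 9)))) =38294208 / 986195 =38.83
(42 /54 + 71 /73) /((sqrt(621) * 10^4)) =sqrt(69) /1182600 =0.00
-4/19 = -0.21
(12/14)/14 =0.06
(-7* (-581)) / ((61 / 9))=36603 / 61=600.05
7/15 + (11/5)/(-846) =0.46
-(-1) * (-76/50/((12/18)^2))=-171/50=-3.42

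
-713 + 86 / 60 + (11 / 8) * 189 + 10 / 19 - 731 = -2695337 / 2280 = -1182.17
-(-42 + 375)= -333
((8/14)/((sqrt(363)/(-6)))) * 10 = -80 * sqrt(3)/77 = -1.80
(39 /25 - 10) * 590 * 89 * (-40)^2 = -709095040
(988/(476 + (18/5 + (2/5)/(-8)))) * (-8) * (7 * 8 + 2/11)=-32564480/35167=-926.00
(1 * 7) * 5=35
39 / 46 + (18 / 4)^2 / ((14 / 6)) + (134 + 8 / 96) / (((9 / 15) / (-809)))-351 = -524916193 / 2898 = -181130.50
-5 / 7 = -0.71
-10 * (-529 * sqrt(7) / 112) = 2645 * sqrt(7) / 56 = 124.96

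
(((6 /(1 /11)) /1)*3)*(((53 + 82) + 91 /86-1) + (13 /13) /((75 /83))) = 28982679 /1075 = 26960.63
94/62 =47/31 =1.52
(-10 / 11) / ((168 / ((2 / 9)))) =-5 / 4158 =-0.00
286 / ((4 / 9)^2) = 11583 / 8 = 1447.88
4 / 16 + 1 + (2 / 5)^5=15753 / 12500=1.26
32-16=16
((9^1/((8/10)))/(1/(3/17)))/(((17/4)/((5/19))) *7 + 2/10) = 45/2567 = 0.02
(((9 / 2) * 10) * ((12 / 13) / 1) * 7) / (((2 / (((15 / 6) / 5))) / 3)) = 2835 / 13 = 218.08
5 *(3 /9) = 5 /3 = 1.67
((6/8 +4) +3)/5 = 1.55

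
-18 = -18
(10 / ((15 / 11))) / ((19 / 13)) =286 / 57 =5.02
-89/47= -1.89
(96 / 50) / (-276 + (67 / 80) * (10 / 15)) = -1152 / 165265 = -0.01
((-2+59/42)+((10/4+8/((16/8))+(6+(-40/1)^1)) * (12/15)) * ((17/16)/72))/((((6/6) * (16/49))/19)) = -493297/9216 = -53.53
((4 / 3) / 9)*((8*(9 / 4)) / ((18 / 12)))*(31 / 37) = 496 / 333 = 1.49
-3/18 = -1/6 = -0.17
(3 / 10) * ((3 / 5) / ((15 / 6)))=9 / 125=0.07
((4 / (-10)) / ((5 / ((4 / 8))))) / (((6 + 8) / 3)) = -3 / 350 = -0.01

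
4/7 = 0.57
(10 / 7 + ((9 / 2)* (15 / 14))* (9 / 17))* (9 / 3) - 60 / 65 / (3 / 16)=7.02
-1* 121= -121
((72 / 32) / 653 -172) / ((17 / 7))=-70.82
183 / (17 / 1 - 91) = -183 / 74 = -2.47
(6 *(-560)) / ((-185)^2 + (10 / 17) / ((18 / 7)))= -25704 / 261823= -0.10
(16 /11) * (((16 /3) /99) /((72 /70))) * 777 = 580160 /9801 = 59.19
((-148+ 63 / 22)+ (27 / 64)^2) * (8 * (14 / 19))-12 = -866.49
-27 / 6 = -9 / 2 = -4.50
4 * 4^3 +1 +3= 260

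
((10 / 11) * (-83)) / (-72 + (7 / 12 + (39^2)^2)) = -1992 / 61072957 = -0.00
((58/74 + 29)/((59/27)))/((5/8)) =238032/10915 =21.81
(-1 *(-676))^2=456976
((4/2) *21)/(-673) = -42/673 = -0.06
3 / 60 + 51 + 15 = 1321 / 20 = 66.05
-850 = -850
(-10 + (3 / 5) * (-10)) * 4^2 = -256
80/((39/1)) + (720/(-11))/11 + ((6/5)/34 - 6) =-3956533/401115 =-9.86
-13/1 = -13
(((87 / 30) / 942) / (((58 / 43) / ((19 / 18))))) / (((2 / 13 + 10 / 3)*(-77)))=-10621 / 1183754880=-0.00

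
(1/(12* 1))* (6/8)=1/16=0.06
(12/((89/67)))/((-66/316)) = -42344/979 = -43.25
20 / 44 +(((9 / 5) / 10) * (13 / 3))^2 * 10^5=669245 / 11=60840.45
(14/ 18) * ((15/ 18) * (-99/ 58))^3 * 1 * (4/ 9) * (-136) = 19798625/ 146334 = 135.30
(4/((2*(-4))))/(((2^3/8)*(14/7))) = -1/4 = -0.25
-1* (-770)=770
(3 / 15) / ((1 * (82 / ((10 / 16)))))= 1 / 656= 0.00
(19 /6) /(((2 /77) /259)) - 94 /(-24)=94741 /3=31580.33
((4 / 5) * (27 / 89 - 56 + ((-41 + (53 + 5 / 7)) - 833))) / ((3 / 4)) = -8731792 / 9345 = -934.38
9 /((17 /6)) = 54 /17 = 3.18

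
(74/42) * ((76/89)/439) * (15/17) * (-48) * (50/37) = -912000/4649449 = -0.20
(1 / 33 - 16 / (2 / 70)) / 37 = -18479 / 1221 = -15.13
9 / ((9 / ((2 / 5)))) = 0.40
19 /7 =2.71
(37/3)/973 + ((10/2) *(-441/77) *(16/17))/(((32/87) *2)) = -79967519/2183412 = -36.63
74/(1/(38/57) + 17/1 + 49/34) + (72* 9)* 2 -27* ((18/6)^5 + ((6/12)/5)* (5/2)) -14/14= -7144817/1356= -5269.04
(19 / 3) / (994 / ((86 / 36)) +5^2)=817 / 56901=0.01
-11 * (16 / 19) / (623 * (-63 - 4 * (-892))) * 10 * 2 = -704 / 8297737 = -0.00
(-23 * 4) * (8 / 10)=-368 / 5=-73.60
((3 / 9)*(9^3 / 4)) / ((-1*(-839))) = 243 / 3356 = 0.07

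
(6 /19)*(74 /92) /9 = 37 /1311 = 0.03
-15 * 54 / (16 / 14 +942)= -2835 / 3301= -0.86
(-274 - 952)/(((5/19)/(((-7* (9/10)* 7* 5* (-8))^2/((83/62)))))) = -4493998490688/415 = -10828912025.75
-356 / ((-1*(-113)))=-356 / 113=-3.15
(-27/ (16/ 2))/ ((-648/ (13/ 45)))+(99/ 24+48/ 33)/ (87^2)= 179183/ 79928640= 0.00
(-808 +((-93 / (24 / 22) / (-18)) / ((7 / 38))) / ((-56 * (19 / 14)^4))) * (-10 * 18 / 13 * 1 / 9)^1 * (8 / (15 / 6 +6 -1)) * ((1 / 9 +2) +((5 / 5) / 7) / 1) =2989.15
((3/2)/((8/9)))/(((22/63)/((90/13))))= 76545/2288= 33.45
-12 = -12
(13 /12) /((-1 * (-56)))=13 /672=0.02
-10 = -10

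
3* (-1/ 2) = -3/ 2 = -1.50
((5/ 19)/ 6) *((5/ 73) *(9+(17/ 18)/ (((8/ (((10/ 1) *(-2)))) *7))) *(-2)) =-54575/ 1048572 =-0.05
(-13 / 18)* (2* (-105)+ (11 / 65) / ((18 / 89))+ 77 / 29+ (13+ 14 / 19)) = 124273831 / 892620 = 139.22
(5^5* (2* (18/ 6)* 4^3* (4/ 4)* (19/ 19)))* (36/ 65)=8640000/ 13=664615.38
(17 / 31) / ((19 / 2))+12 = 7102 / 589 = 12.06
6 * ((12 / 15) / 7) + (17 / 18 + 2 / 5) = 1279 / 630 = 2.03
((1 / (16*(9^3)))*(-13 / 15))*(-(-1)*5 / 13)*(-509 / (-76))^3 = -131872229 / 15360648192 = -0.01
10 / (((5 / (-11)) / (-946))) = 20812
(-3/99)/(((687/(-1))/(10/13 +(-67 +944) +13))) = 3860/98241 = 0.04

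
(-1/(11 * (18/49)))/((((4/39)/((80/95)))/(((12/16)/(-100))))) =637/41800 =0.02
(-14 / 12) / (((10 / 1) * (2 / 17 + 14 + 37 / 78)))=-1547 / 193490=-0.01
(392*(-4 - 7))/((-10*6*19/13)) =14014/285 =49.17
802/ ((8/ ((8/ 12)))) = 401/ 6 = 66.83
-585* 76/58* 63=-1400490/29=-48292.76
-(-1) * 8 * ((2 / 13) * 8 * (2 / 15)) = 256 / 195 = 1.31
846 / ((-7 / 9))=-7614 / 7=-1087.71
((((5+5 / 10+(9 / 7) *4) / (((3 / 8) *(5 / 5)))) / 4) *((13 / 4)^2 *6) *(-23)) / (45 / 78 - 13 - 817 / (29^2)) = 6331989079 / 8200780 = 772.12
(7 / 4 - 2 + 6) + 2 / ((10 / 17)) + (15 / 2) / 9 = 599 / 60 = 9.98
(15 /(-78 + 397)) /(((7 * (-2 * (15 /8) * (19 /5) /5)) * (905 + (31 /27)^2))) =-36450 /14015886731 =-0.00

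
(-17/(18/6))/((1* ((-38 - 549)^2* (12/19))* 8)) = -323/99235872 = -0.00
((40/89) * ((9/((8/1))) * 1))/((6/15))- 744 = -132207/178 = -742.74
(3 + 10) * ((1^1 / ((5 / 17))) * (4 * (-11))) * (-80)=155584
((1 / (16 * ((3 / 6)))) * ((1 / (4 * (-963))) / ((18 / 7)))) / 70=-1 / 5546880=-0.00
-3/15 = -1/5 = -0.20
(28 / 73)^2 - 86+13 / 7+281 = 7348850 / 37303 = 197.00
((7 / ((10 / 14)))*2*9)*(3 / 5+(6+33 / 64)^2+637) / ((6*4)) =2047341471 / 409600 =4998.39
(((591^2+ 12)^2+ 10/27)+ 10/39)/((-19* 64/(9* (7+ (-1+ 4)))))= -214119827736095/23712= -9030019725.71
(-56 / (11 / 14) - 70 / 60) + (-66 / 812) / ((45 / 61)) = -72.55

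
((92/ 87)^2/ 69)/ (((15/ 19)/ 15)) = 6992/ 22707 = 0.31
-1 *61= -61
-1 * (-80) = 80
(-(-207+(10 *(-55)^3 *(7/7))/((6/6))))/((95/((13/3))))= 21631441/285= 75899.79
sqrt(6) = 2.45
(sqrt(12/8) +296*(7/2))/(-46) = -518/23 - sqrt(6)/92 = -22.55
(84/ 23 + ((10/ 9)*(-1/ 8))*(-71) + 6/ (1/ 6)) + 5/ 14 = 49.87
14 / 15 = 0.93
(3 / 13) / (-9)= -1 / 39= -0.03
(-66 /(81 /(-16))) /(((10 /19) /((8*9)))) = 26752 /15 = 1783.47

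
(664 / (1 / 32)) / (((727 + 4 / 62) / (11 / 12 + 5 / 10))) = 2799424 / 67617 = 41.40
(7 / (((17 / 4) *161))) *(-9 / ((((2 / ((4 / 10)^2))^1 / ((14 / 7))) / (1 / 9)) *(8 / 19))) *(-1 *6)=228 / 9775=0.02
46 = 46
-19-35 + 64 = 10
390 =390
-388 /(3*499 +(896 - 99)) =-194 /1147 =-0.17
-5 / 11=-0.45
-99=-99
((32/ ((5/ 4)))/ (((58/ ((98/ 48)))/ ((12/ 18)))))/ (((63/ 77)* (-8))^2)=5929/ 422820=0.01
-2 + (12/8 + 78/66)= 15/22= 0.68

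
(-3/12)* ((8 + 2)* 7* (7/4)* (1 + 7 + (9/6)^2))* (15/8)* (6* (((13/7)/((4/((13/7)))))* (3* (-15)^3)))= 15785128125/512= 30830328.37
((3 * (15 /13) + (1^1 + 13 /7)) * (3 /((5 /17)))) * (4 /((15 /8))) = 12512 /91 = 137.49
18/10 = 1.80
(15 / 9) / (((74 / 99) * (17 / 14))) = 1155 / 629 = 1.84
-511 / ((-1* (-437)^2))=511 / 190969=0.00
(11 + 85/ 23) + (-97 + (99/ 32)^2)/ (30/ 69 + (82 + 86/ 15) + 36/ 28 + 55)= 115770470657/ 8216256512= 14.09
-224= -224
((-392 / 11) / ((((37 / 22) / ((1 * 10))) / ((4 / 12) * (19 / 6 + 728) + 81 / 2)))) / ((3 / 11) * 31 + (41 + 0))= -6893810 / 5661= -1217.77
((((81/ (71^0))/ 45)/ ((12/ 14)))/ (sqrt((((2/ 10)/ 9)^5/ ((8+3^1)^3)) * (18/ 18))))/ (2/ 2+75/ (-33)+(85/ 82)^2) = -128142630 * sqrt(55)/ 181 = -5250448.50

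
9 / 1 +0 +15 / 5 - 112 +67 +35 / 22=-691 / 22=-31.41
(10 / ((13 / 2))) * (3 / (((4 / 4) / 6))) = 360 / 13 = 27.69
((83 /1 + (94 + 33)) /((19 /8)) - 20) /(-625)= -52 /475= -0.11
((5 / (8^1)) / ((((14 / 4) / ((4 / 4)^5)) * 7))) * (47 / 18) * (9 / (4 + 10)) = 235 / 5488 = 0.04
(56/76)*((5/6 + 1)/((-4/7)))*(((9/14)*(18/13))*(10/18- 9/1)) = 231/13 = 17.77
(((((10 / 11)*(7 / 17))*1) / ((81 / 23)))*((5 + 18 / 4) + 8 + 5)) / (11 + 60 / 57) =76475 / 385407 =0.20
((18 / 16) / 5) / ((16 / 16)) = 9 / 40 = 0.22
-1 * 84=-84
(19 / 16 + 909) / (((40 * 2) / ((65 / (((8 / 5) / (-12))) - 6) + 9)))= -14111547 / 2560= -5512.32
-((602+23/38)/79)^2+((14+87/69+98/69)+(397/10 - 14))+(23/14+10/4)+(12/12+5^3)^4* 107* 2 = 1173909087556352952247/21763989660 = 53938138452.34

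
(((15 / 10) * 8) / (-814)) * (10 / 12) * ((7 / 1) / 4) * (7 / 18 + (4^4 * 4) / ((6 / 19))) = -2043125 / 29304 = -69.72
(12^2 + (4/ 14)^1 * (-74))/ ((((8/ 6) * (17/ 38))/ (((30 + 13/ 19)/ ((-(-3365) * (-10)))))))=-75207/ 400435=-0.19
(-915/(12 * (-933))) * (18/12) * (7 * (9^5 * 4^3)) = 1008556920/311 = 3242948.30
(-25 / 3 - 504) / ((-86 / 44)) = 33814 / 129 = 262.12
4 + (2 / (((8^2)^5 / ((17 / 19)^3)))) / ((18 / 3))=88377542054705 / 22094385512448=4.00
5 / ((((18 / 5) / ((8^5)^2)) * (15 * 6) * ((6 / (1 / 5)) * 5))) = 134217728 / 1215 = 110467.27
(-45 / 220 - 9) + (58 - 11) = 1663 / 44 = 37.80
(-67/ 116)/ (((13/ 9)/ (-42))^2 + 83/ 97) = -232150779/ 344397185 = -0.67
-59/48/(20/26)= -767/480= -1.60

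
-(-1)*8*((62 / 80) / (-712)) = -31 / 3560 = -0.01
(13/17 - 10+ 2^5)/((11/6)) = 2322/187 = 12.42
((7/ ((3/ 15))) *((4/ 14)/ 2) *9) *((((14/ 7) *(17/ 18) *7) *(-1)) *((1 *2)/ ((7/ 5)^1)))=-850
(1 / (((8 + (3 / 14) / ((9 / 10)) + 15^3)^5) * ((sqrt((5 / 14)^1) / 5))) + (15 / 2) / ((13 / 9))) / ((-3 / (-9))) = 15.58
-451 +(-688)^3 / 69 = -325691791 / 69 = -4720170.88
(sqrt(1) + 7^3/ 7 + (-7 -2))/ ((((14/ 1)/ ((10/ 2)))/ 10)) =1025/ 7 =146.43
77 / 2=38.50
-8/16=-1/2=-0.50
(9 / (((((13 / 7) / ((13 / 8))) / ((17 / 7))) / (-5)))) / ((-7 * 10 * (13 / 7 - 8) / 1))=-153 / 688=-0.22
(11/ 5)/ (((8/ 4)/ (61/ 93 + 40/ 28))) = 2.29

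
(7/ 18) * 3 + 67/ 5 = 14.57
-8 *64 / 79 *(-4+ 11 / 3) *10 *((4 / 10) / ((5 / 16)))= 32768 / 1185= 27.65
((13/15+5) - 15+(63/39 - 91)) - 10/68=-654149/6630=-98.67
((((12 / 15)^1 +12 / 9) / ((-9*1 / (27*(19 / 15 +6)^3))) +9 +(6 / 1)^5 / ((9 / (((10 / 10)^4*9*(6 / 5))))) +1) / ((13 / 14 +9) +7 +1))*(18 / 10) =1626685508 / 2353125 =691.29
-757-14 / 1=-771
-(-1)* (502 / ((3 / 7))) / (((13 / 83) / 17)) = 4958254 / 39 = 127134.72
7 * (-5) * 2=-70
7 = 7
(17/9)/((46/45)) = 85/46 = 1.85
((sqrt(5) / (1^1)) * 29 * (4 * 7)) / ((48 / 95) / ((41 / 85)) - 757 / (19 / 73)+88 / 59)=-0.62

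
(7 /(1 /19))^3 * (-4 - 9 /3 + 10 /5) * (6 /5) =-14115822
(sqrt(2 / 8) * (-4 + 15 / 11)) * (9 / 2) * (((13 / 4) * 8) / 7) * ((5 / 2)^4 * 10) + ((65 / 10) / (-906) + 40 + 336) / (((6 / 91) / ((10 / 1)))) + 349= 81651921497 / 1674288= 48768.15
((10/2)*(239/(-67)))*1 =-1195/67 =-17.84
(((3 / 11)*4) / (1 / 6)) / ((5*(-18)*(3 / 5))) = -4 / 33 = -0.12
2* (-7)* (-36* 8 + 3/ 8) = 16107/ 4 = 4026.75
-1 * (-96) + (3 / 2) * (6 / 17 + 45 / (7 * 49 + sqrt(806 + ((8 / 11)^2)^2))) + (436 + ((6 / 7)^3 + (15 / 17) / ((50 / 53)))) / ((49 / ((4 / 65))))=30905478400544054081 / 317705605927432450 - 49005 * sqrt(1311638) / 3421388534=97.26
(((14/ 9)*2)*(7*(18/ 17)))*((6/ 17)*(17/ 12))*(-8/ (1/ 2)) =-3136/ 17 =-184.47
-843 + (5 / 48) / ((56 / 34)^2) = -842.96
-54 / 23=-2.35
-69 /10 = -6.90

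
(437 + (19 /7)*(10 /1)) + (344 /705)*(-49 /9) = 20496913 /44415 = 461.49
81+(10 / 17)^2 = 23509 / 289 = 81.35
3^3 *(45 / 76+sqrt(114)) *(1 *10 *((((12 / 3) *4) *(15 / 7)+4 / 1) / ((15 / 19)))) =54270 / 7+91656 *sqrt(114) / 7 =147555.47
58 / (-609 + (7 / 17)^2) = -8381 / 87976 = -0.10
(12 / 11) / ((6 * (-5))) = -0.04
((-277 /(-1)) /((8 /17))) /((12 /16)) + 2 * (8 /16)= 4715 /6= 785.83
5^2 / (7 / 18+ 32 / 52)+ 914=938.89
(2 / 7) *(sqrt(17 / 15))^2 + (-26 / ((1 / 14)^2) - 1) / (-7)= 10927 / 15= 728.47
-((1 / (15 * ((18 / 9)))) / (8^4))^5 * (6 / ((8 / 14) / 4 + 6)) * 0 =0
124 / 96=31 / 24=1.29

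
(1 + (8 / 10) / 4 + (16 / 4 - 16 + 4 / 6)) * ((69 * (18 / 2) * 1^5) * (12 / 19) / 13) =-305.72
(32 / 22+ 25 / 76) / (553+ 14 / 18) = 1917 / 595232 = 0.00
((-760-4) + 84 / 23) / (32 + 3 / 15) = -87440 / 3703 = -23.61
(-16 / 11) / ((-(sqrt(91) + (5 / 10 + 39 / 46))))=-5704 / 259479 + 4232 * sqrt(91) / 259479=0.13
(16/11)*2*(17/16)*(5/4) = 85/22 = 3.86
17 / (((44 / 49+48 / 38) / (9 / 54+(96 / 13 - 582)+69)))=-623979475 / 156936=-3976.01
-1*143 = -143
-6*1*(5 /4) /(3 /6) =-15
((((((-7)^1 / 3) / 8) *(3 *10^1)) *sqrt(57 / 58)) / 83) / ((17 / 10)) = -175 *sqrt(3306) / 163676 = -0.06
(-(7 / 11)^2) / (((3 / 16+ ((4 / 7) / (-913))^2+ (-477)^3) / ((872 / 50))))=115386451264 / 1773179749399176725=0.00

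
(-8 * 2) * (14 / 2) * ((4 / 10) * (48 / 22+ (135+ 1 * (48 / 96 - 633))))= 1220464 / 55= 22190.25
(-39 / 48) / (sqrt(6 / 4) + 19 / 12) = -741 / 580 + 117 * sqrt(6) / 290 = -0.29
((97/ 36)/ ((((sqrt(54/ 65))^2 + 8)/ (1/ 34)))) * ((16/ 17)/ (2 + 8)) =1261/ 1492974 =0.00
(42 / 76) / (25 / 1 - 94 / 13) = 13 / 418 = 0.03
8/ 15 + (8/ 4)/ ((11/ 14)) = 508/ 165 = 3.08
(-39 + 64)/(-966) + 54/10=25957/4830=5.37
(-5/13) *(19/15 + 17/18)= -199/234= -0.85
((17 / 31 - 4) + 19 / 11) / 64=-147 / 5456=-0.03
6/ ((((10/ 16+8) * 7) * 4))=4/ 161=0.02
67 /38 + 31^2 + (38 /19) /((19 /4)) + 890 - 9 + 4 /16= 1844.43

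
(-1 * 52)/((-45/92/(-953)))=-4559152/45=-101314.49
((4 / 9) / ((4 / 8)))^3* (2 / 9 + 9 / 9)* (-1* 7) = -39424 / 6561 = -6.01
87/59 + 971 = 57376/59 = 972.47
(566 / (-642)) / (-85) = 283 / 27285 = 0.01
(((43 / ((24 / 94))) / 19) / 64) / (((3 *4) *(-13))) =-0.00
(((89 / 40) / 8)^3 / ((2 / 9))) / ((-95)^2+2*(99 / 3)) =6344721 / 595787776000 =0.00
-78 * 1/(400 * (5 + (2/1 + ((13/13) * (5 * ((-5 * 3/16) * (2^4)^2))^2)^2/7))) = -273/414720000009800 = -0.00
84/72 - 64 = -377/6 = -62.83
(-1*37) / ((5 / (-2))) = 74 / 5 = 14.80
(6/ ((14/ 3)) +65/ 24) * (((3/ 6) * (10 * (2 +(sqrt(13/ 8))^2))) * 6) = 97295/ 224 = 434.35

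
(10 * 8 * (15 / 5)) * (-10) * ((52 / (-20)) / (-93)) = -2080 / 31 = -67.10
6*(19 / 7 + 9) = 492 / 7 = 70.29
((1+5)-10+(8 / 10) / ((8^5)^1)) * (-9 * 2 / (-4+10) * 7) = 3440619 / 40960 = 84.00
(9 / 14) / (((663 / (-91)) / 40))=-60 / 17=-3.53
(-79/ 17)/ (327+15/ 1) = -79/ 5814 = -0.01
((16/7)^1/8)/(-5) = -0.06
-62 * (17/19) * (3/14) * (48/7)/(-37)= 75888/34447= 2.20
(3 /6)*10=5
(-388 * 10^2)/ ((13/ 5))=-194000/ 13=-14923.08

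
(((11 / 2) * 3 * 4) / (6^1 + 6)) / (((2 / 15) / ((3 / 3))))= 165 / 4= 41.25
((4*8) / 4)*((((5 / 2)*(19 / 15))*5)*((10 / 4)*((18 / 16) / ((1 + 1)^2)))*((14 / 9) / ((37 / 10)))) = 16625 / 444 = 37.44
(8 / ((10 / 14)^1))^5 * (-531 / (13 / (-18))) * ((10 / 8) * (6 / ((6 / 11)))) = 14475709366272 / 8125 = 1781625768.16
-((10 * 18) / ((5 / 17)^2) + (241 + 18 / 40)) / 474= -9289 / 1896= -4.90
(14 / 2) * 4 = 28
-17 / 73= -0.23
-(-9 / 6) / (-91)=-3 / 182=-0.02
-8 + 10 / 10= -7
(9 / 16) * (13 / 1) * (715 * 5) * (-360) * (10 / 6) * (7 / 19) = -219594375 / 38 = -5778799.34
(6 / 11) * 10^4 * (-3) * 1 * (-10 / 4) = 450000 / 11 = 40909.09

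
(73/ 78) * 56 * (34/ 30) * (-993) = -11501588/ 195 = -58982.50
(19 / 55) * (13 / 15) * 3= 247 / 275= 0.90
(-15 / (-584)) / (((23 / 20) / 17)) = 0.38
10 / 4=5 / 2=2.50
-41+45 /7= -242 /7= -34.57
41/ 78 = 0.53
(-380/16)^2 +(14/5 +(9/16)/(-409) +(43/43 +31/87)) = 101094407/177915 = 568.22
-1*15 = -15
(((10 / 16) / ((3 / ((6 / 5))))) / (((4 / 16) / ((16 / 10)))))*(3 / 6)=4 / 5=0.80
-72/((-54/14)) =56/3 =18.67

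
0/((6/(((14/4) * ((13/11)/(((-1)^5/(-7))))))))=0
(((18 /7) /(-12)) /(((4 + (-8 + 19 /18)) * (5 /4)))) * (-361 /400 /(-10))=9747 /1855000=0.01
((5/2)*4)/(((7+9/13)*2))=13/20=0.65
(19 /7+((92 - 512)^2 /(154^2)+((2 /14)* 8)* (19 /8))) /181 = 10898 /153307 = 0.07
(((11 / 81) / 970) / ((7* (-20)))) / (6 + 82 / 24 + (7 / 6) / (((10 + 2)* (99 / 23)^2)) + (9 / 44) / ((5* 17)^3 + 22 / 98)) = -60078949524 / 566048432495597275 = -0.00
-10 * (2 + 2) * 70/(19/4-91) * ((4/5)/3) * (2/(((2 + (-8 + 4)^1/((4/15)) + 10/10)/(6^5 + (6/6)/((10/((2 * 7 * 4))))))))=-11227.56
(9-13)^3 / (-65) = 64 / 65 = 0.98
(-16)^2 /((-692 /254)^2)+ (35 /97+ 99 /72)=841345019 /23224904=36.23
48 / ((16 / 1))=3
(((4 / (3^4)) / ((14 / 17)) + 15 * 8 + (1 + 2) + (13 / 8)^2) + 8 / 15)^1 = 22903883 / 181440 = 126.23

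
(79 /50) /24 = 79 /1200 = 0.07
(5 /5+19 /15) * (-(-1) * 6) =13.60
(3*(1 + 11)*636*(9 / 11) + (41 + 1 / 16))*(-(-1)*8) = 3304251 / 22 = 150193.23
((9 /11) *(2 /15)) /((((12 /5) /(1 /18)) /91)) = 91 /396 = 0.23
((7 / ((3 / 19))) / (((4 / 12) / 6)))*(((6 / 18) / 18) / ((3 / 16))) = 2128 / 27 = 78.81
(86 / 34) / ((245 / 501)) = 21543 / 4165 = 5.17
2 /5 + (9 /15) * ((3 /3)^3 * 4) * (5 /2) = 32 /5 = 6.40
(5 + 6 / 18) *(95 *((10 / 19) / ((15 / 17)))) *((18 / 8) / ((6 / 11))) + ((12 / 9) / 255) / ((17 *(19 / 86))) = 308045444 / 247095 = 1246.67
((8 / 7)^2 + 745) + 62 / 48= 879175 / 1176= 747.60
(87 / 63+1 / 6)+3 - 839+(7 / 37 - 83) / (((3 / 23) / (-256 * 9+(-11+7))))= 758598175 / 518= 1464475.24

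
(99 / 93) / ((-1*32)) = -33 / 992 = -0.03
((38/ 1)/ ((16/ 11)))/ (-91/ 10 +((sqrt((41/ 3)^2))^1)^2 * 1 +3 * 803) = 9405/ 931204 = 0.01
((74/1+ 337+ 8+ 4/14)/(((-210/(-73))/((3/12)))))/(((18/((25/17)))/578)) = 18211675/10584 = 1720.68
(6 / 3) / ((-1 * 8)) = -1 / 4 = -0.25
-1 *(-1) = 1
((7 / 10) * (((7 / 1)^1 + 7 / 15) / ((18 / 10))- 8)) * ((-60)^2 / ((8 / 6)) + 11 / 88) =-1965691 / 270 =-7280.34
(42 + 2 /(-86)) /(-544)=-1805 /23392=-0.08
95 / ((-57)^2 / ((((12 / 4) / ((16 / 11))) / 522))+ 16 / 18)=9405 / 81407032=0.00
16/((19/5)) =4.21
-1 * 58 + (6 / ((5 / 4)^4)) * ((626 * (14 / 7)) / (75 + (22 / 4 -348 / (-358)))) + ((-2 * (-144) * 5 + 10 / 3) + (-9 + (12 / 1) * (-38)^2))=1024970298703 / 54688125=18742.10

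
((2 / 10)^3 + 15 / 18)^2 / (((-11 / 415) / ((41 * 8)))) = -2709883766 / 309375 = -8759.22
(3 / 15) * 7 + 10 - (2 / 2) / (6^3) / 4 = 49243 / 4320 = 11.40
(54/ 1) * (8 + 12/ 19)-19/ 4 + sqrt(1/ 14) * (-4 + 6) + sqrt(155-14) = sqrt(14)/ 7 + sqrt(141) + 35063/ 76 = 473.76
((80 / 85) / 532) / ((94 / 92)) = 184 / 106267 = 0.00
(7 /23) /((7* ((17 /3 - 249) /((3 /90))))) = -1 /167900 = -0.00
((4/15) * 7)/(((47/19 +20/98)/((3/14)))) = 1862/12465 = 0.15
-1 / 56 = -0.02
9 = 9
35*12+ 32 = 452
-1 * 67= -67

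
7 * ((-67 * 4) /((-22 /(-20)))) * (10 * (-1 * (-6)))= -1125600 /11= -102327.27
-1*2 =-2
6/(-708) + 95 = 11209/118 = 94.99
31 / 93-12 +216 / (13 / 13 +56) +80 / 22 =-2659 / 627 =-4.24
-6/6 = -1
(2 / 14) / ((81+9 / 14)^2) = 28 / 1306449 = 0.00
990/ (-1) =-990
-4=-4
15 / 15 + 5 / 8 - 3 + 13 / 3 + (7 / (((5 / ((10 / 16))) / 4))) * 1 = 155 / 24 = 6.46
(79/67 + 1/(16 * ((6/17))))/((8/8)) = 8723/6432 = 1.36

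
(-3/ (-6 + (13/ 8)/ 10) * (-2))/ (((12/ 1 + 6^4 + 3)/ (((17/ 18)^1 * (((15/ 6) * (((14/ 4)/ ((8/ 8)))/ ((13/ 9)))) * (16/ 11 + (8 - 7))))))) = -321300/ 29183297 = -0.01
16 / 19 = 0.84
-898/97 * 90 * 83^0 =-80820/97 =-833.20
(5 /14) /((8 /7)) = 0.31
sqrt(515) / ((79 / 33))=33 * sqrt(515) / 79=9.48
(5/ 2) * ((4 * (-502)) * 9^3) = -3659580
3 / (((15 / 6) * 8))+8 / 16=13 / 20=0.65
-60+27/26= -58.96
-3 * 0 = 0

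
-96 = -96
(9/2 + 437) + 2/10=4417/10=441.70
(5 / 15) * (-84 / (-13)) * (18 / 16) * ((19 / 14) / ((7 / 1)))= 171 / 364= 0.47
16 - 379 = -363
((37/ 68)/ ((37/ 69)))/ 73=69/ 4964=0.01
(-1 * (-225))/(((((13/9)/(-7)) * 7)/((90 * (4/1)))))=-729000/13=-56076.92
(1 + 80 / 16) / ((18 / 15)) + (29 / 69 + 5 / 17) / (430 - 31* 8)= 534134 / 106743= 5.00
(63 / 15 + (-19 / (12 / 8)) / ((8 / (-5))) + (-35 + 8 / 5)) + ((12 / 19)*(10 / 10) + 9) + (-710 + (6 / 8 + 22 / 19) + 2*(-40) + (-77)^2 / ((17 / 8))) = 9643361 / 4845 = 1990.37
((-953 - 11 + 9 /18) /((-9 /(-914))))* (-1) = 880639 /9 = 97848.78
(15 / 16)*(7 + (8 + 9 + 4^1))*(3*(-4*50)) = -15750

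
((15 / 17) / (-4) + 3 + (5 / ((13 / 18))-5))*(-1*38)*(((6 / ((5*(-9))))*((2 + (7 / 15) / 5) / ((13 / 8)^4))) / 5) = 50791755776 / 35504893125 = 1.43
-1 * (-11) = 11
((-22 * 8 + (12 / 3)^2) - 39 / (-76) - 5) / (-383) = 12501 / 29108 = 0.43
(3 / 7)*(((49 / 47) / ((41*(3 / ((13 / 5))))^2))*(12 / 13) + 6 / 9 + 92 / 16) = 21728381 / 7900700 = 2.75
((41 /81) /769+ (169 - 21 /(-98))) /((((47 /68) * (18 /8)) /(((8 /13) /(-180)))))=-8027438896 /21579214293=-0.37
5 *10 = 50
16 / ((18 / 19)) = 152 / 9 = 16.89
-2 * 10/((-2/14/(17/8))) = 595/2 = 297.50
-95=-95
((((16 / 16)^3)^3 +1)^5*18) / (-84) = -48 / 7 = -6.86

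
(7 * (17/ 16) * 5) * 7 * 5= 20825/ 16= 1301.56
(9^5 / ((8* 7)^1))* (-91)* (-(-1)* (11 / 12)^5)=-508760109 / 8192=-62104.51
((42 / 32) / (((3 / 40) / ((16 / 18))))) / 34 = 70 / 153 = 0.46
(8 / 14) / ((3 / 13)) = 52 / 21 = 2.48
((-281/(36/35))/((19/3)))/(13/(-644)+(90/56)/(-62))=14024710/14991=935.54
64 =64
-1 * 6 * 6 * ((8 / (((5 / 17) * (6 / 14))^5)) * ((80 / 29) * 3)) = -12218130738688 / 163125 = -74900418.32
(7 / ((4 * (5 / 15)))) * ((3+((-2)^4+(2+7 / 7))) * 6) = 693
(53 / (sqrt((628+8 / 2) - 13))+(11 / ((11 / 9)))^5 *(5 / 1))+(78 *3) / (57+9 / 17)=53 *sqrt(619) / 619+48125598 / 163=295251.20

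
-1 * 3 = -3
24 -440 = -416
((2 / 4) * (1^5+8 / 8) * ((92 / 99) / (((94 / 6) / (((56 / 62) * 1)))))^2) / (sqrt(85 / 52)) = 13271552 * sqrt(1105) / 196501517685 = 0.00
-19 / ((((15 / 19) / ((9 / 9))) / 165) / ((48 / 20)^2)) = -571824 / 25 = -22872.96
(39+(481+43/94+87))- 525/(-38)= 554797/893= 621.27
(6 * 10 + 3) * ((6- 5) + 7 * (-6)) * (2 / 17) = -5166 / 17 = -303.88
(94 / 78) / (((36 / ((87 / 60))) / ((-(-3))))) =1363 / 9360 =0.15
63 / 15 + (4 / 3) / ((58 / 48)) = 769 / 145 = 5.30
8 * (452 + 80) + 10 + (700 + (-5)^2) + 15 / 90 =29947 / 6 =4991.17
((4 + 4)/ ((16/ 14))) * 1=7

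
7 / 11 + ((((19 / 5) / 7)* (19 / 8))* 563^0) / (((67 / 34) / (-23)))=-14.41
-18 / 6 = -3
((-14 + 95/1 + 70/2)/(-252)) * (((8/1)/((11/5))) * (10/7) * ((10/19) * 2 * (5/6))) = -580000/276507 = -2.10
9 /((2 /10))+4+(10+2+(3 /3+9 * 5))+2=109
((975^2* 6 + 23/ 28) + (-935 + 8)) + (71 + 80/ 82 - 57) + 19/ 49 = 45828015689/ 8036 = 5702839.18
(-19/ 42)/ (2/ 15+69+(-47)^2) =-95/ 478408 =-0.00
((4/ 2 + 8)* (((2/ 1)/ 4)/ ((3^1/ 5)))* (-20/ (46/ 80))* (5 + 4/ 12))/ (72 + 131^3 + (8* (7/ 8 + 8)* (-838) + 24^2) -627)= -0.00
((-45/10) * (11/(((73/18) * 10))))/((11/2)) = -81/365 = -0.22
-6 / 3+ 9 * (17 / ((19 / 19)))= 151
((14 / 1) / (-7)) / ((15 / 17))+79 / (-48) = -313 / 80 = -3.91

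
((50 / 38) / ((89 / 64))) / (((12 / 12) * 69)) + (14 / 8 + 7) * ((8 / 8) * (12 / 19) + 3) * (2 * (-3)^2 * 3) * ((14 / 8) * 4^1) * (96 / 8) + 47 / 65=1093162848563 / 7584135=144138.11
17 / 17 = 1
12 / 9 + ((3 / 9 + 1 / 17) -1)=37 / 51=0.73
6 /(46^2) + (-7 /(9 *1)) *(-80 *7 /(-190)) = -2.29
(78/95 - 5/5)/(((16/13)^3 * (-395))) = 37349/153702400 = 0.00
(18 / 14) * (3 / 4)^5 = 2187 / 7168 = 0.31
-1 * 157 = -157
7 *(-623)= -4361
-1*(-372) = 372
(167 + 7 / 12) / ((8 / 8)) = 2011 / 12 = 167.58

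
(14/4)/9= 7/18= 0.39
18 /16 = 9 /8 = 1.12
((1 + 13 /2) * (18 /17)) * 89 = 12015 /17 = 706.76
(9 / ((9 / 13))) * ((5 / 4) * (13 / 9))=845 / 36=23.47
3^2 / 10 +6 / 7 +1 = 193 / 70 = 2.76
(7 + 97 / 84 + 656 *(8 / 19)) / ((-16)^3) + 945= 944.93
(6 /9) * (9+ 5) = 28 /3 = 9.33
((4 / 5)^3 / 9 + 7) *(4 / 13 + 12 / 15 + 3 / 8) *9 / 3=2040323 / 65000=31.39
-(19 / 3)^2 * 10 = -3610 / 9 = -401.11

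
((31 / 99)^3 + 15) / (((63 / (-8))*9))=-16667744 / 78594219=-0.21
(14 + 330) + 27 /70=24107 /70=344.39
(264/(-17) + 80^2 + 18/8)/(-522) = -434297/35496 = -12.24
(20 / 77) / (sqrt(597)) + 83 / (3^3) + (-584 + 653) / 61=20*sqrt(597) / 45969 + 6926 / 1647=4.22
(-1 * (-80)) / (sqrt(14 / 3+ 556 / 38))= 8 * sqrt(627) / 11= 18.21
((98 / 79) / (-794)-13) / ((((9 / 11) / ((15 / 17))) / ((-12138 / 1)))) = 5337683120 / 31363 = 170190.45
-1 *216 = -216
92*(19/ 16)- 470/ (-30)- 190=-781/ 12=-65.08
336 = 336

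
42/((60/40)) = 28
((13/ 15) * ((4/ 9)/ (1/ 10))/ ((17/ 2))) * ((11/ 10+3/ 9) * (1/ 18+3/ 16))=3913/ 24786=0.16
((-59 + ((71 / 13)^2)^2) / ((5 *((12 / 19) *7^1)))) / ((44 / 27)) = 184420251 / 7997080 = 23.06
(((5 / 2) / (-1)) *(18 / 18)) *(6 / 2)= -15 / 2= -7.50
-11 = -11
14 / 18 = 7 / 9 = 0.78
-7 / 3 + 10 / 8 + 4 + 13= 191 / 12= 15.92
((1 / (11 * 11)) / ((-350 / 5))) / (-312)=1 / 2642640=0.00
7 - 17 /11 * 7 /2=35 /22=1.59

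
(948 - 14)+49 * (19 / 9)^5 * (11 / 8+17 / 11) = 6934.70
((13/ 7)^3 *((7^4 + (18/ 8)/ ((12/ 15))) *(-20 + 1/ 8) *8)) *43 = -105269389.91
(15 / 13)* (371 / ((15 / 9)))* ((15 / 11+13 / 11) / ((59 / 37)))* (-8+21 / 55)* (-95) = 27538723044 / 92807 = 296731.10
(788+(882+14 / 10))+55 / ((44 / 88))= 8907 / 5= 1781.40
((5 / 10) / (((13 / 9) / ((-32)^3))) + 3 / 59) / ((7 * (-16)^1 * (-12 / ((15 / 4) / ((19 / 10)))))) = -217496625 / 13057408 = -16.66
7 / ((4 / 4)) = 7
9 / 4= 2.25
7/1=7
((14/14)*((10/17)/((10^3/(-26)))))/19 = -13/16150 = -0.00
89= 89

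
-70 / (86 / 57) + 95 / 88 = -171475 / 3784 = -45.32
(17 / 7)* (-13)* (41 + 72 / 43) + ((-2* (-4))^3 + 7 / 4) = -1003585 / 1204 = -833.54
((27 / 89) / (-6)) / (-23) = 9 / 4094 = 0.00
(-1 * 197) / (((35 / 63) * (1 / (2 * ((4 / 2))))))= -7092 / 5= -1418.40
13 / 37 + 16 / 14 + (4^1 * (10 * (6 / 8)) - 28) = 905 / 259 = 3.49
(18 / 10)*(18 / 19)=162 / 95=1.71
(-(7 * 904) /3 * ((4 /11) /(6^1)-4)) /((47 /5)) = 4113200 /4653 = 883.99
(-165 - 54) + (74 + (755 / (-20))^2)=20481 / 16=1280.06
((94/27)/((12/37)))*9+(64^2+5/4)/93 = 156985/1116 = 140.67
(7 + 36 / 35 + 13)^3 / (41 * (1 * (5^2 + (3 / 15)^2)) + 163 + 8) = 398688256 / 51348815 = 7.76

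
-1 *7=-7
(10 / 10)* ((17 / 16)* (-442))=-3757 / 8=-469.62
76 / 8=19 / 2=9.50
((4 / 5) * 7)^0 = 1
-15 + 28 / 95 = -1397 / 95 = -14.71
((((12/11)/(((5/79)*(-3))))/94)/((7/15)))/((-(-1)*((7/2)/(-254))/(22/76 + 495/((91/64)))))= 13187094276/3981887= 3311.77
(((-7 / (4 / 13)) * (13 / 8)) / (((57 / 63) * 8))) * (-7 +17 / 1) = -124215 / 2432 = -51.08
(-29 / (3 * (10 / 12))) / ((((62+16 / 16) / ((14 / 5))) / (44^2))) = -224576 / 225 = -998.12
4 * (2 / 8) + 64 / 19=83 / 19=4.37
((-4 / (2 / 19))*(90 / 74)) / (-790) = 171 / 2923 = 0.06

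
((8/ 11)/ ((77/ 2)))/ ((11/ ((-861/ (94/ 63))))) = -61992/ 62557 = -0.99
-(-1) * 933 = 933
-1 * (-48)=48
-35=-35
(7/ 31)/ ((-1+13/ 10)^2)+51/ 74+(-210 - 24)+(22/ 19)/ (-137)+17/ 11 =-135531500641/ 591156918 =-229.26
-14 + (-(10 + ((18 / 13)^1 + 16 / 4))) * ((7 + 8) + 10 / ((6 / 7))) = -16546 / 39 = -424.26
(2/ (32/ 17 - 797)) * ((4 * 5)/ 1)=-680/ 13517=-0.05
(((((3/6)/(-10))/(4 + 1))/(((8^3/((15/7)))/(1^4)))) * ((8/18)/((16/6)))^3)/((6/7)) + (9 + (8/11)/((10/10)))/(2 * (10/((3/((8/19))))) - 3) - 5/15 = -27158446201/535265280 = -50.74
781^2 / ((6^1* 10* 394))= 609961 / 23640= 25.80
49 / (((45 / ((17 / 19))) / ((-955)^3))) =-145105913575 / 171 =-848572594.01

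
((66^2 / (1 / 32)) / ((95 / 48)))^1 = 6690816 / 95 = 70429.64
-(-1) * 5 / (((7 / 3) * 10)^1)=3 / 14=0.21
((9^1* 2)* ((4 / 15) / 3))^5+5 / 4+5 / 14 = 1058129 / 87500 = 12.09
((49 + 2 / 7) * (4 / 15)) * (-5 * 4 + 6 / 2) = -1564 / 7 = -223.43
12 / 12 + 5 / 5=2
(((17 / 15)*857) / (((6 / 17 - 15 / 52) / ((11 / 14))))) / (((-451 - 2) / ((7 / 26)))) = -2724403 / 387315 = -7.03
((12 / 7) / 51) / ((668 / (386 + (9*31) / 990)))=42491 / 2186030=0.02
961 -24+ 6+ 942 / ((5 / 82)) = 81959 / 5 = 16391.80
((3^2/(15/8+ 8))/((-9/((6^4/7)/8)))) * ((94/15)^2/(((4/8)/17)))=-43261056/13825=-3129.19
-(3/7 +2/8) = -19/28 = -0.68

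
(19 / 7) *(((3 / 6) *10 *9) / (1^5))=855 / 7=122.14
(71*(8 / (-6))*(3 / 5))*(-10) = 568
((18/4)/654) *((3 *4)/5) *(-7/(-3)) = 21/545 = 0.04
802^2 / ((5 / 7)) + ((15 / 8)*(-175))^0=4502433 / 5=900486.60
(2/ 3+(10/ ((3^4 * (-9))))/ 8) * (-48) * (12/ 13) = -31024/ 1053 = -29.46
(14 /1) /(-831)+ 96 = 79762 /831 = 95.98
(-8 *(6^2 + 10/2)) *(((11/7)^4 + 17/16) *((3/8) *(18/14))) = -304505811/268912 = -1132.36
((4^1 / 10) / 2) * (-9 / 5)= -9 / 25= -0.36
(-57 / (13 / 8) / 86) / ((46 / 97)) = -11058 / 12857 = -0.86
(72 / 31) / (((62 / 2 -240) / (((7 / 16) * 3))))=-189 / 12958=-0.01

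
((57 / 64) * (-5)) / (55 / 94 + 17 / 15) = -2.59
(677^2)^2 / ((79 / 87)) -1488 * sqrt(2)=18275696084967 / 79 -1488 * sqrt(2)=231337923021.81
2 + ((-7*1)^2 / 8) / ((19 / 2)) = 201 / 76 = 2.64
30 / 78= 5 / 13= 0.38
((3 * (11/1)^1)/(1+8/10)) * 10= 550/3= 183.33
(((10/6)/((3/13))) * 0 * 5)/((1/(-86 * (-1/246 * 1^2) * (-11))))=0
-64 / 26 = -32 / 13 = -2.46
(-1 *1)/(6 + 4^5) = -1/1030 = -0.00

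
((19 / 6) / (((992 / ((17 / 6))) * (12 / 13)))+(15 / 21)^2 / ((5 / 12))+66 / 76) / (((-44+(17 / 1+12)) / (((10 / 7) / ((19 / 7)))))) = -838927253 / 11370772224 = -0.07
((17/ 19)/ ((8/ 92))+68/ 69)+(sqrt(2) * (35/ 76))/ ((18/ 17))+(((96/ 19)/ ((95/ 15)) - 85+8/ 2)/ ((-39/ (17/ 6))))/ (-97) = 595 * sqrt(2)/ 1368+352263188/ 31410249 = 11.83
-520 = -520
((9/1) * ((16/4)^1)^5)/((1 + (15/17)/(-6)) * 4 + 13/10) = 174080/89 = 1955.96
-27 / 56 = -0.48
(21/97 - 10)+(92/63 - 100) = -661963/6111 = -108.32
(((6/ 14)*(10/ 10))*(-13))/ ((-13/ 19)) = 57/ 7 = 8.14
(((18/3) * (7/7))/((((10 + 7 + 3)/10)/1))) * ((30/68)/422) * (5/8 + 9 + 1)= 225/6752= 0.03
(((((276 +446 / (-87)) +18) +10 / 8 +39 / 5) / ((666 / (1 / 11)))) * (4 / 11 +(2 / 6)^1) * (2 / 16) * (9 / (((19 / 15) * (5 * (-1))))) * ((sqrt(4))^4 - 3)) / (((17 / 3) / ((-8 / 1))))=154997713 / 1677442360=0.09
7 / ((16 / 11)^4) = 102487 / 65536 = 1.56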